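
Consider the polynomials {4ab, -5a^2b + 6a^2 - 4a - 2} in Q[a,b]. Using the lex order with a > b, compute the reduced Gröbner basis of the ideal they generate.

f_1 = 4ab, LT = ab.
f_2 = -5a^2b + 6a^2 - 4a - 2, LT = a^2b.

S(f_1,f_2): lcm = a^2b. S = 6/5a^2 - 4/5a - 2/5.
  reduce S modulo (f_1, f_2):
  remainder 6/5a^2 - 4/5a - 2/5 ≠ 0; add g_3 = 6/5a^2 - 4/5a - 2/5 to the basis.

S(f_1,g_3): lcm = a^2b. S = 2/3ab + 1/3b.
  reduce S modulo (f_1, f_2, g_3):
  remainder 1/3b ≠ 0; add g_4 = 1/3b to the basis.

The other S-polynomials (S(f_2,g_3), S(f_1,g_4), S(f_2,g_4), S(g_3,g_4)) all reduce to 0 modulo the current basis, so we have a Gröbner basis.
Inter-reduce: drop elements whose leading term is divisible by another's, tail-reduce, and make monic.

G = {a^2 - 2/3a - 1/3, b}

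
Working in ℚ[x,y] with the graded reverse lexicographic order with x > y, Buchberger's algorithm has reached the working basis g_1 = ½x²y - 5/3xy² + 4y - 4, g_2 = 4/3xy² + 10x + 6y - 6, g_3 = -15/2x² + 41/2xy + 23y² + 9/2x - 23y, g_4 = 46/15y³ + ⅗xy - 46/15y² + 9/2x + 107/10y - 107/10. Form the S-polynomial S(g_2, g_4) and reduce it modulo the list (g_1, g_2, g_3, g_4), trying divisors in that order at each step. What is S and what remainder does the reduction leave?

lcm(LM(g_2), LM(g_4)) = xy³.
S = (lcm/LT(g_2))·g_2 − (lcm/LT(g_4))·g_4 = -9/46x²y + xy² - 135/92x² + 369/92xy + 9/2y² + 321/92x - 9/2y.
Reduce S modulo (g_1, g_2, g_3, g_4) in that order:
  leading term x²y: subtract (-9/23)·g_1 from -9/46x²y + xy² - 135/92x² + 369/92xy + 9/2y² + 321/92x - 9/2y → 8/23xy² - 135/92x² + 369/92xy + 9/2y² + 321/92x - 135/46y - 36/23
  leading term xy²: subtract (6/23)·g_2 from 8/23xy² - 135/92x² + 369/92xy + 9/2y² + 321/92x - 135/46y - 36/23 → -135/92x² + 369/92xy + 9/2y² + 81/92x - 9/2y
  leading term x²: subtract (9/46)·g_3 from -135/92x² + 369/92xy + 9/2y² + 81/92x - 9/2y → 0
The remainder is 0, so this S-polynomial contributes no new basis element.

S(g_2, g_4) = -9/46x²y + xy² - 135/92x² + 369/92xy + 9/2y² + 321/92x - 9/2y; remainder on division = 0.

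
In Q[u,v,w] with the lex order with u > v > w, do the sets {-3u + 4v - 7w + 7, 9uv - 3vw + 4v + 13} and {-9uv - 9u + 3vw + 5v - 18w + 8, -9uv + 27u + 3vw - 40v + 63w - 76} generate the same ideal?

No, the ideals differ.

For a fixed monomial order, each ideal has a unique reduced Gröbner basis; comparing bases decides equality.
Buchberger on the first generating set:
f_1 = -3u + 4v - 7w + 7, LT = u.
f_2 = 9uv - 3vw + 4v + 13, LT = uv.

S(f_1,f_2): lcm = uv. S = -4/3v^2 + 8/3vw - 25/9v - 13/9.
  reduce S modulo (f_1, f_2):
  remainder -4/3v^2 + 8/3vw - 25/9v - 13/9 ≠ 0; add g_3 = -4/3v^2 + 8/3vw - 25/9v - 13/9 to the basis.

The other S-polynomials (S(f_1,g_3), S(f_2,g_3)) all reduce to 0 modulo the current basis, so we have a Gröbner basis.
Inter-reduce: drop elements whose leading term is divisible by another's, tail-reduce, and make monic.
Reduced Gröbner basis: {u - 4/3v + 7/3w - 7/3, v^2 - 2vw + 25/12v + 13/12}.

Buchberger on the second generating set:
h_1 = -9uv - 9u + 3vw + 5v - 18w + 8, LT = uv.
h_2 = -9uv + 27u + 3vw - 40v + 63w - 76, LT = uv.

S(h_1,h_2): lcm = uv. S = 4u - 5v + 9w - 28/3.
  reduce S modulo (h_1, h_2):
  remainder 4u - 5v + 9w - 28/3 ≠ 0; add k_3 = 4u - 5v + 9w - 28/3 to the basis.

S(h_1,k_3): lcm = uv. S = u + 5/4v^2 - 31/12vw + 16/9v + 2w - 8/9.
  reduce S modulo (h_1, h_2, k_3):
  remainder 5/4v^2 - 31/12vw + 109/36v - 1/4w + 13/9 ≠ 0; add k_4 = 5/4v^2 - 31/12vw + 109/36v - 1/4w + 13/9 to the basis.

The other S-polynomials (S(h_2,k_3), S(h_1,k_4), S(h_2,k_4), S(k_3,k_4)) all reduce to 0 modulo the current basis, so we have a Gröbner basis.
Inter-reduce: drop elements whose leading term is divisible by another's, tail-reduce, and make monic.
Reduced Gröbner basis: {u - 5/4v + 9/4w - 7/3, v^2 - 31/15vw + 109/45v - 1/5w + 52/45}.

The bases are distinct; the ideals are different.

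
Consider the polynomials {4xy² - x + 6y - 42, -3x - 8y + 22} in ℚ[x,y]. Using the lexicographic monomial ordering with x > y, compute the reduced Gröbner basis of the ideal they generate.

This is the nonlinear analogue of row-reducing a linear system.

f_1 = 4xy² - x + 6y - 42, LT = xy².
f_2 = -3x - 8y + 22, LT = x.

S(f_1,f_2): lcm = xy². S = -¼x - 8/3y³ + 22/3y² + 3/2y - 21/2.
  reduce S modulo (f_1, f_2):
  remainder -8/3y³ + 22/3y² + 13/6y - 37/3 ≠ 0; add g_3 = -8/3y³ + 22/3y² + 13/6y - 37/3 to the basis.

The other S-polynomials (S(f_1,g_3), S(f_2,g_3)) all reduce to 0 modulo the current basis, so we have a Gröbner basis.
Inter-reduce: drop elements whose leading term is divisible by another's, tail-reduce, and make monic.

G = {x + 8/3y - 22/3, y³ - 11/4y² - 13/16y + 37/8}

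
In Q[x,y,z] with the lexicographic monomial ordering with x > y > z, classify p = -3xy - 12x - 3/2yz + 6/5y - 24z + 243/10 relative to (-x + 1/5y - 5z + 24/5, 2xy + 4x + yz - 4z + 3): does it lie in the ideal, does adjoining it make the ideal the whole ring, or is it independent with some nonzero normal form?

-3xy - 12x - 3/2yz + 6/5y - 24z + 243/10 lies in I (it reduces to 0).

First compute the reduced Gröbner basis of I by Buchberger's algorithm.
f_1 = -x + 1/5y - 5z + 24/5, LT = x.
f_2 = 2xy + 4x + yz - 4z + 3, LT = xy.

S(f_1,f_2): lcm = xy. S = -2x - 1/5y^2 + 9/2yz - 24/5y + 2z - 3/2.
  reduce S modulo (f_1, f_2):
  remainder -1/5y^2 + 9/2yz - 26/5y + 12z - 111/10 ≠ 0; add h_3 = -1/5y^2 + 9/2yz - 26/5y + 12z - 111/10 to the basis.

The other S-polynomials (S(f_1,h_3), S(f_2,h_3)) all reduce to 0 modulo the current basis, so we have a Gröbner basis.
Inter-reduce: drop elements whose leading term is divisible by another's, tail-reduce, and make monic.
Reduced Gröbner basis: {x - 1/5y + 5z - 24/5, y^2 - 45/2yz + 26y - 60z + 111/2}.
Label its elements g_1 = x - 1/5y + 5z - 24/5, g_2 = y^2 - 45/2yz + 26y - 60z + 111/2.

Reduce p = -3xy - 12x - 3/2yz + 6/5y - 24z + 243/10 modulo G:
  leading term xy: subtract (-3y)·g_1 from -3xy - 12x - 3/2yz + 6/5y - 24z + 243/10 → -12x - 3/5y^2 + 27/2yz - 66/5y - 24z + 243/10
  leading term x: subtract (-12)·g_1 from -12x - 3/5y^2 + 27/2yz - 66/5y - 24z + 243/10 → -3/5y^2 + 27/2yz - 78/5y + 36z - 333/10
  leading term y^2: subtract (-3/5)·g_2 from -3/5y^2 + 27/2yz - 78/5y + 36z - 333/10 → 0
  normal form = 0.
Since the normal form is 0, p ∈ I.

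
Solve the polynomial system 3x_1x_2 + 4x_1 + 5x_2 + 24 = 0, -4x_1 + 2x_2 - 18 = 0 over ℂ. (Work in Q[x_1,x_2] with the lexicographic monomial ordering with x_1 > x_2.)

{(-23/6, 4/3), (-3, 3)}

Compute a lex Gröbner basis by Buchberger's algorithm.
f_1 = 3x_1x_2 + 4x_1 + 5x_2 + 24, LT = x_1x_2.
f_2 = -4x_1 + 2x_2 - 18, LT = x_1.

S(f_1,f_2): lcm = x_1x_2. S = \tfrac{4}{3}x_1 + \tfrac{1}{2}x_2^{2} - \tfrac{17}{6}x_2 + 8.
  leading term x_1: subtract (-\tfrac{1}{3})·f_2 from \tfrac{4}{3}x_1 + \tfrac{1}{2}x_2^{2} - \tfrac{17}{6}x_2 + 8 → \tfrac{1}{2}x_2^{2} - \tfrac{13}{6}x_2 + 2
  leading term x_2^{2}: no divisor's leading term divides it; move \tfrac{1}{2}x_2^{2} to the remainder.
  leading term x_2: no divisor's leading term divides it; move -\tfrac{13}{6}x_2 to the remainder.
  leading term 1: no divisor's leading term divides it; move 2 to the remainder.
  remainder \tfrac{1}{2}x_2^{2} - \tfrac{13}{6}x_2 + 2 ≠ 0; add h_3 = \tfrac{1}{2}x_2^{2} - \tfrac{13}{6}x_2 + 2 to the basis.

S(f_1,h_3): lcm = x_1x_2^{2}. S = \tfrac{17}{3}x_1x_2 - 4x_1 + \tfrac{5}{3}x_2^{2} + 8x_2.
  leading term x_1x_2: subtract (\tfrac{17}{9})·f_1 from \tfrac{17}{3}x_1x_2 - 4x_1 + \tfrac{5}{3}x_2^{2} + 8x_2 → -\tfrac{104}{9}x_1 + \tfrac{5}{3}x_2^{2} - \tfrac{13}{9}x_2 - \tfrac{136}{3}
  leading term x_1: subtract (\tfrac{26}{9})·f_2 from -\tfrac{104}{9}x_1 + \tfrac{5}{3}x_2^{2} - \tfrac{13}{9}x_2 - \tfrac{136}{3} → \tfrac{5}{3}x_2^{2} - \tfrac{65}{9}x_2 + \tfrac{20}{3}
  leading term x_2^{2}: subtract (\tfrac{10}{3})·h_3 from \tfrac{5}{3}x_2^{2} - \tfrac{65}{9}x_2 + \tfrac{20}{3} → 0
  remainder 0.

S(f_2,h_3): leading monomials are coprime, so the S-polynomial reduces to 0 (Buchberger's first criterion).
Every S-polynomial of the final basis reduces to 0, so we have a Gröbner basis.
Inter-reduce: drop elements whose leading term is divisible by another's, tail-reduce, and make monic.
Reduced Gröbner basis: {x_1 - \tfrac{1}{2}x_2 + \tfrac{9}{2}, x_2^{2} - \tfrac{13}{3}x_2 + 4}.

A lex Gröbner basis eliminates variables successively. Here x_2^{2} - \tfrac{13}{3}x_2 + 4 depends only on x_2, with roots {4/3, 3}; lifting each root through the earlier basis elements recovers the full solutions.
  x_2 = 4/3: the earlier basis element becomes x_1 + \tfrac{23}{6} = 0, giving x_1 = -23/6 — point (-23/6, 4/3).
  x_2 = 3: the earlier basis element becomes x_1 + 3 = 0, giving x_1 = -3 — point (-3, 3).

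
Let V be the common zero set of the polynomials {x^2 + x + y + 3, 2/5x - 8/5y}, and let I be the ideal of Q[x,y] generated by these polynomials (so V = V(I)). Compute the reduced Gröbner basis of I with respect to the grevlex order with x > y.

G = {y^2 + 5/16y + 3/16, x - 4y}

f_1 = x^2 + x + y + 3, LT = x^2.
f_2 = 2/5x - 8/5y, LT = x.

S(f_1,f_2): lcm = x^2. S = 4xy + x + y + 3.
  reduce S modulo (f_1, f_2):
  remainder 16y^2 + 5y + 3 ≠ 0; add g_3 = 16y^2 + 5y + 3 to the basis.

The other S-polynomials (S(f_1,g_3), S(f_2,g_3)) all reduce to 0 modulo the current basis, so we have a Gröbner basis.
Inter-reduce: drop elements whose leading term is divisible by another's, tail-reduce, and make monic.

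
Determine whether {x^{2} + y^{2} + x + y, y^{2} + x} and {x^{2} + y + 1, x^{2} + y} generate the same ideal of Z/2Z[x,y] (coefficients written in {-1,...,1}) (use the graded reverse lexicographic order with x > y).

No, the ideals differ.

Since reduced Gröbner bases are canonical representatives of ideals under a given ordering, it suffices to compute and compare them.
Buchberger on the first generating set:
f_1 = x^{2} + y^{2} + x + y, LT = x^{2}.
f_2 = y^{2} + x, LT = y^{2}.

The S-polynomials (S(f_1,f_2)) all reduce to 0 modulo the current basis, so we have a Gröbner basis.
Inter-reduce: drop elements whose leading term is divisible by another's, tail-reduce, and make monic.
Reduced Gröbner basis: {x^{2} + y, y^{2} + x}.

Buchberger on the second generating set:
h_1 = x^{2} + y + 1, LT = x^{2}.
h_2 = x^{2} + y, LT = x^{2}.

S(h_1,h_2): lcm = x^{2}. S = 1.
  reduce S modulo (h_1, h_2):
  remainder 1 ≠ 0; add k_3 = 1 to the basis.

The other S-polynomials (S(h_1,k_3), S(h_2,k_3)) all reduce to 0 modulo the current basis, so we have a Gröbner basis.
Inter-reduce: drop elements whose leading term is divisible by another's, tail-reduce, and make monic.
Reduced Gröbner basis: {1}.

These differ, so the ideals are not equal.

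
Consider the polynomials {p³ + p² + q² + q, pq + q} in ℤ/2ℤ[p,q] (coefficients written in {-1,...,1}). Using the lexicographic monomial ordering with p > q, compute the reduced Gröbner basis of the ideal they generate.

This is the nonlinear analogue of row-reducing a linear system.

f_1 = p³ + p² + q² + q, LT = p³.
f_2 = pq + q, LT = pq.

S(f_1,f_2): lcm = p³q. S = q³ + q².
  leading term q³: no divisor's leading term divides it; move q³ to the remainder.
  leading term q²: no divisor's leading term divides it; move q² to the remainder.
  remainder q³ + q² ≠ 0; add g_3 = q³ + q² to the basis.

The other S-polynomials (S(f_1,g_3), S(f_2,g_3)) all reduce to 0 modulo the current basis, so we have a Gröbner basis.

G = {p³ + p² + q² + q, pq + q, q³ + q²}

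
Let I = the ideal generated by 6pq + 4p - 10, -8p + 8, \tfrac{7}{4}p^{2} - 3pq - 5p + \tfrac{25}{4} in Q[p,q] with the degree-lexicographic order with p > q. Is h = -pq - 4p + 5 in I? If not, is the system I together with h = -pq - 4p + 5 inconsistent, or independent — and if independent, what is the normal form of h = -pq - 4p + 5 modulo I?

First compute the reduced Gröbner basis of I by Buchberger's algorithm.
f_1 = 6pq + 4p - 10, LT = pq.
f_2 = -8p + 8, LT = p.
f_3 = \tfrac{7}{4}p^{2} - 3pq - 5p + \tfrac{25}{4}, LT = p^{2}.

S(f_1,f_2): lcm = pq. S = \tfrac{2}{3}p + q - \tfrac{5}{3}.
  leading term p: subtract (-\tfrac{1}{12})·f_2 from \tfrac{2}{3}p + q - \tfrac{5}{3} → q - 1
  leading term q: no divisor's leading term divides it; move q to the remainder.
  leading term 1: no divisor's leading term divides it; move -1 to the remainder.
  remainder q - 1 ≠ 0; add k_4 = q - 1 to the basis.

S(f_1,f_3): lcm = p^{2}q. S = \tfrac{12}{7}pq^{2} + \tfrac{2}{3}p^{2} + \tfrac{20}{7}pq - \tfrac{5}{3}p - \tfrac{25}{7}q.
  leading term pq^{2}: subtract (\tfrac{2}{7}q)·f_1 from \tfrac{12}{7}pq^{2} + \tfrac{2}{3}p^{2} + \tfrac{20}{7}pq - \tfrac{5}{3}p - \tfrac{25}{7}q → \tfrac{2}{3}p^{2} + \tfrac{12}{7}pq - \tfrac{5}{3}p - \tfrac{5}{7}q
  leading term p^{2}: subtract (-\tfrac{1}{12}p)·f_2 from \tfrac{2}{3}p^{2} + \tfrac{12}{7}pq - \tfrac{5}{3}p - \tfrac{5}{7}q → \tfrac{12}{7}pq - p - \tfrac{5}{7}q
  leading term pq: subtract (\tfrac{2}{7})·f_1 from \tfrac{12}{7}pq - p - \tfrac{5}{7}q → -\tfrac{15}{7}p - \tfrac{5}{7}q + \tfrac{20}{7}
  leading term p: subtract (\tfrac{15}{56})·f_2 from -\tfrac{15}{7}p - \tfrac{5}{7}q + \tfrac{20}{7} → -\tfrac{5}{7}q + \tfrac{5}{7}
  leading term q: subtract (-\tfrac{5}{7})·k_4 from -\tfrac{5}{7}q + \tfrac{5}{7} → 0
  remainder 0.

S(f_2,f_3): lcm = p^{2}. S = \tfrac{12}{7}pq + \tfrac{13}{7}p - \tfrac{25}{7}.
  leading term pq: subtract (\tfrac{2}{7})·f_1 from \tfrac{12}{7}pq + \tfrac{13}{7}p - \tfrac{25}{7} → \tfrac{5}{7}p - \tfrac{5}{7}
  leading term p: subtract (-\tfrac{5}{56})·f_2 from \tfrac{5}{7}p - \tfrac{5}{7} → 0
  remainder 0.

S(f_1,k_4): lcm = pq. S = \tfrac{5}{3}p - \tfrac{5}{3}.
  leading term p: subtract (-\tfrac{5}{24})·f_2 from \tfrac{5}{3}p - \tfrac{5}{3} → 0
  remainder 0.

S(f_2,k_4): leading monomials are coprime, so the S-polynomial reduces to 0 (Buchberger's first criterion).
S(f_3,k_4): leading monomials are coprime, so the S-polynomial reduces to 0 (Buchberger's first criterion).
Every S-polynomial of the final basis reduces to 0, so we have a Gröbner basis.
Inter-reduce: drop elements whose leading term is divisible by another's, tail-reduce, and make monic.
Reduced Gröbner basis: {p - 1, q - 1}.
Label its elements g_1 = p - 1, g_2 = q - 1.

Reduce h = -pq - 4p + 5 modulo G:
  leading term pq: subtract (-q)·g_1 from -pq - 4p + 5 → -4p - q + 5
  leading term p: subtract (-4)·g_1 from -4p - q + 5 → -q + 1
  leading term q: subtract (-1)·g_2 from -q + 1 → 0
  normal form = 0.
Since the normal form is 0, h ∈ I.

-pq - 4p + 5 lies in I (it reduces to 0).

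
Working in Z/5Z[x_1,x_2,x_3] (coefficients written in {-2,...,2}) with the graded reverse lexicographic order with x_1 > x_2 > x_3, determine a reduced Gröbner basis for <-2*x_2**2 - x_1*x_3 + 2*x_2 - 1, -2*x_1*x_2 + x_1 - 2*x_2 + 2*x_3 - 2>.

G = {x_1**2*x_3 + x_1*x_3 + 2*x_2*x_3 - 2*x_1 + 2*x_2 - x_3 + 2, x_1*x_2 + 2*x_1 + x_2 - x_3 + 1, x_2**2 - 2*x_1*x_3 - x_2 - 2}

f_1 = -2*x_2**2 - x_1*x_3 + 2*x_2 - 1, LT = x_2**2.
f_2 = -2*x_1*x_2 + x_1 - 2*x_2 + 2*x_3 - 2, LT = x_1*x_2.

S(f_1,f_2): lcm = x_1*x_2**2. S = -2*x_1**2*x_3 + 2*x_1*x_2 - x_2**2 + x_2*x_3 - 2*x_1 - x_2.
  leading term x_1**2*x_3: no divisor's leading term divides it; move -2*x_1**2*x_3 to the remainder.
  leading term x_1*x_2: subtract (-1)·f_2 from 2*x_1*x_2 - x_2**2 + x_2*x_3 - 2*x_1 - x_2 → -x_2**2 + x_2*x_3 - x_1 + 2*x_2 + 2*x_3 - 2
  leading term x_2**2: subtract (-2)·f_1 from -x_2**2 + x_2*x_3 - x_1 + 2*x_2 + 2*x_3 - 2 → -2*x_1*x_3 + x_2*x_3 - x_1 + x_2 + 2*x_3 + 1
  leading term x_1*x_3: no divisor's leading term divides it; move -2*x_1*x_3 to the remainder.
  leading term x_2*x_3: no divisor's leading term divides it; move x_2*x_3 to the remainder.
  leading term x_1: no divisor's leading term divides it; move -x_1 to the remainder.
  leading term x_2: no divisor's leading term divides it; move x_2 to the remainder.
  leading term x_3: no divisor's leading term divides it; move 2*x_3 to the remainder.
  leading term 1: no divisor's leading term divides it; move 1 to the remainder.
  remainder -2*x_1**2*x_3 - 2*x_1*x_3 + x_2*x_3 - x_1 + x_2 + 2*x_3 + 1 ≠ 0; add g_3 = -2*x_1**2*x_3 - 2*x_1*x_3 + x_2*x_3 - x_1 + x_2 + 2*x_3 + 1 to the basis.

S(f_1,g_3): leading monomials are coprime, so the S-polynomial reduces to 0 (Buchberger's first criterion).
S(f_2,g_3): lcm = x_1**2*x_2*x_3. S = 2*x_1**2*x_3 - 2*x_2**2*x_3 - x_1*x_3**2 + 2*x_1*x_2 - 2*x_2**2 + x_1*x_3 + x_2*x_3 - 2*x_2.
  leading term x_1**2*x_3: subtract (-1)·g_3 from 2*x_1**2*x_3 - 2*x_2**2*x_3 - x_1*x_3**2 + 2*x_1*x_2 - 2*x_2**2 + x_1*x_3 + x_2*x_3 - 2*x_2 → -2*x_2**2*x_3 - x_1*x_3**2 + 2*x_1*x_2 - 2*x_2**2 - x_1*x_3 + 2*x_2*x_3 - x_1 - x_2 + 2*x_3 + 1
  leading term x_2**2*x_3: subtract (x_3)·f_1 from -2*x_2**2*x_3 - x_1*x_3**2 + 2*x_1*x_2 - 2*x_2**2 - x_1*x_3 + 2*x_2*x_3 - x_1 - x_2 + 2*x_3 + 1 → 2*x_1*x_2 - 2*x_2**2 - x_1*x_3 - x_1 - x_2 - 2*x_3 + 1
  leading term x_1*x_2: subtract (-1)·f_2 from 2*x_1*x_2 - 2*x_2**2 - x_1*x_3 - x_1 - x_2 - 2*x_3 + 1 → -2*x_2**2 - x_1*x_3 + 2*x_2 - 1
  leading term x_2**2: subtract (1)·f_1 from -2*x_2**2 - x_1*x_3 + 2*x_2 - 1 → 0
  remainder 0.

Every S-polynomial of the final basis reduces to 0, so we have a Gröbner basis.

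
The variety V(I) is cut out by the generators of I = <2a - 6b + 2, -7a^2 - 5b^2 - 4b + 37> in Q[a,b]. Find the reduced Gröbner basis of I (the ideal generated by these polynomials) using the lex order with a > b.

G = {a - 3b + 1, b^2 - 19/34b - 15/34}

f_1 = 2a - 6b + 2, LT = a.
f_2 = -7a^2 - 5b^2 - 4b + 37, LT = a^2.

S(f_1,f_2): lcm = a^2. S = -3ab + a - 5/7b^2 - 4/7b + 37/7.
  leading term ab: subtract (-3/2b)·f_1 from -3ab + a - 5/7b^2 - 4/7b + 37/7 → a - 68/7b^2 + 17/7b + 37/7
  leading term a: subtract (1/2)·f_1 from a - 68/7b^2 + 17/7b + 37/7 → -68/7b^2 + 38/7b + 30/7
  leading term b^2: no divisor's leading term divides it; move -68/7b^2 to the remainder.
  leading term b: no divisor's leading term divides it; move 38/7b to the remainder.
  leading term 1: no divisor's leading term divides it; move 30/7 to the remainder.
  remainder -68/7b^2 + 38/7b + 30/7 ≠ 0; add g_3 = -68/7b^2 + 38/7b + 30/7 to the basis.

S(f_1,g_3): leading monomials are coprime, so the S-polynomial reduces to 0 (Buchberger's first criterion).
S(f_2,g_3): leading monomials are coprime, so the S-polynomial reduces to 0 (Buchberger's first criterion).
Every S-polynomial of the final basis reduces to 0, so we have a Gröbner basis.
Inter-reduce: drop elements whose leading term is divisible by another's, tail-reduce, and make monic.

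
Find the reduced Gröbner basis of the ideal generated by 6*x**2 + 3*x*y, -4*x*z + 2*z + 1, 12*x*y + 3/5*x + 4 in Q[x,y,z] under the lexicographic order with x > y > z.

G = {x + 17/60*z + 19/40, y - 17/30*z - 19/20, z**2 + 117/34*z + 15/17}

This is the nonlinear analogue of row-reducing a linear system.

f_1 = 6*x**2 + 3*x*y, LT = x**2.
f_2 = -4*x*z + 2*z + 1, LT = x*z.
f_3 = 12*x*y + 3/5*x + 4, LT = x*y.

S(f_1,f_2): lcm = x**2*z. S = 1/2*x*y*z + 1/2*x*z + 1/4*x.
  reduce S modulo (f_1, f_2, f_3):
  remainder 1/4*x + 1/4*y*z + 1/8*y + 1/4*z + 1/8 ≠ 0; add g_4 = 1/4*x + 1/4*y*z + 1/8*y + 1/4*z + 1/8 to the basis.

S(f_1,f_3): lcm = x**2*y. S = -1/20*x**2 + 1/2*x*y**2 - 1/3*x.
  reduce S modulo (f_1, f_2, f_3, g_4):
  remainder 1/3*y*z + 1/3*z + 1/6 ≠ 0; add g_5 = 1/3*y*z + 1/3*z + 1/6 to the basis.

S(f_2,f_3): lcm = x*y*z. S = -1/20*x*z - 1/2*y*z - 1/4*y - 1/3*z.
  reduce S modulo (f_1, f_2, f_3, g_4, g_5):
  remainder -1/4*y + 17/120*z + 19/80 ≠ 0; add g_6 = -1/4*y + 17/120*z + 19/80 to the basis.

S(g_5,g_6): lcm = y*z. S = 17/30*z**2 + 39/20*z + 1/2.
  reduce S modulo (f_1, f_2, f_3, g_4, g_5, g_6):
  remainder 17/30*z**2 + 39/20*z + 1/2 ≠ 0; add g_7 = 17/30*z**2 + 39/20*z + 1/2 to the basis.

The other S-polynomials (S(f_1,g_4), S(f_2,g_4), S(f_3,g_4), S(f_1,g_5), S(f_2,g_5), S(f_3,g_5), S(g_4,g_5), S(f_1,g_6), S(f_2,g_6), S(f_3,g_6), S(g_4,g_6), S(f_1,g_7), S(f_2,g_7), S(f_3,g_7), S(g_4,g_7), S(g_5,g_7), S(g_6,g_7)) all reduce to 0 modulo the current basis, so we have a Gröbner basis.
Inter-reduce: drop elements whose leading term is divisible by another's, tail-reduce, and make monic.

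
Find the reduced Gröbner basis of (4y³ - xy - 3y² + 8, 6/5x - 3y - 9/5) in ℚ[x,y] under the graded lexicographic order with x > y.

f_1 = 4y³ - xy - 3y² + 8, LT = y³.
f_2 = 6/5x - 3y - 9/5, LT = x.

The S-polynomials (S(f_1,f_2)) all reduce to 0 modulo the current basis, so we have a Gröbner basis.

G = {y³ - 11/8y² - ⅜y + 2, x - 5/2y - 3/2}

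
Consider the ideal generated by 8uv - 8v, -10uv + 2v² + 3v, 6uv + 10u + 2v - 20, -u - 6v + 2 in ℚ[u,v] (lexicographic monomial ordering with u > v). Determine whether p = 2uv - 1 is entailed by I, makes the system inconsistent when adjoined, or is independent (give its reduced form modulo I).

Adjoining 2uv - 1 makes the ideal the whole ring: the system is inconsistent.

First compute the reduced Gröbner basis of I by Buchberger's algorithm.
f_1 = 8uv - 8v, LT = uv.
f_2 = -10uv + 2v² + 3v, LT = uv.
f_3 = 6uv + 10u + 2v - 20, LT = uv.
f_4 = -u - 6v + 2, LT = u.

S(f_1,f_2): lcm = uv. S = ⅕v² - 7/10v.
  reduce S modulo (f_1, f_2, f_3, f_4):
  remainder ⅕v² - 7/10v ≠ 0; add h_5 = ⅕v² - 7/10v to the basis.

S(f_1,f_3): lcm = uv. S = -5/3u - 4/3v + 10/3.
  reduce S modulo (f_1, f_2, f_3, f_4, h_5):
  remainder 26/3v ≠ 0; add h_6 = 26/3v to the basis.

The other S-polynomials (S(f_1,f_4), S(f_2,f_3), S(f_2,f_4), S(f_3,f_4), S(f_1,h_5), S(f_2,h_5), S(f_3,h_5), S(f_4,h_5), S(f_1,h_6), S(f_2,h_6), S(f_3,h_6), S(f_4,h_6), S(h_5,h_6)) all reduce to 0 modulo the current basis, so we have a Gröbner basis.
Inter-reduce: drop elements whose leading term is divisible by another's, tail-reduce, and make monic.
Reduced Gröbner basis: {u - 2, v}.
Label its elements g_1 = u - 2, g_2 = v.

Reduce p = 2uv - 1 modulo G:
  leading term uv: subtract (2v)·g_1 from 2uv - 1 → 4v - 1
  leading term v: subtract (4)·g_2 from 4v - 1 → -1
  leading term 1: no divisor's leading term divides it; move -1 to the remainder.
  normal form = -1.
The normal form is nonzero, so p ∉ I. Since p minus its normal form lies in I, I + (p) = I + (r) where r = -1; decide whether this ideal is the whole ring.
Here r = -1 is a nonzero constant, hence a unit: 1 ∈ I + (p), the Gröbner basis of I + (p) is {1}, and the enlarged system has no common solution — adjoining p is inconsistent.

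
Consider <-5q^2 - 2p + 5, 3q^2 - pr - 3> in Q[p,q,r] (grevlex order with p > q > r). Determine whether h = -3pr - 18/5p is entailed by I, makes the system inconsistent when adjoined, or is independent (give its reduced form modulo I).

-3pr - 18/5p lies in I (it reduces to 0).

First compute the reduced Gröbner basis of I by Buchberger's algorithm.
f_1 = -5q^2 - 2p + 5, LT = q^2.
f_2 = 3q^2 - pr - 3, LT = q^2.

S(f_1,f_2): lcm = q^2. S = 1/3pr + 2/5p.
  leading term pr: no divisor's leading term divides it; move 1/3pr to the remainder.
  leading term p: no divisor's leading term divides it; move 2/5p to the remainder.
  remainder 1/3pr + 2/5p ≠ 0; add k_3 = 1/3pr + 2/5p to the basis.

The other S-polynomials (S(f_1,k_3), S(f_2,k_3)) all reduce to 0 modulo the current basis, so we have a Gröbner basis.
Inter-reduce: drop elements whose leading term is divisible by another's, tail-reduce, and make monic.
Reduced Gröbner basis: {q^2 + 2/5p - 1, pr + 6/5p}.
Label its elements g_1 = q^2 + 2/5p - 1, g_2 = pr + 6/5p.

Reduce h = -3pr - 18/5p modulo G:
  leading term pr: subtract (-3)·g_2 from -3pr - 18/5p → 0
  normal form = 0.
Since the normal form is 0, h ∈ I.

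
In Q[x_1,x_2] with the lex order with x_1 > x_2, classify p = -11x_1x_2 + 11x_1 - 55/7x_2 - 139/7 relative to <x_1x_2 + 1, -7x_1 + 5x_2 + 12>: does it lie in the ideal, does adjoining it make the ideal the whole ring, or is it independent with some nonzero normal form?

Adjoining -11x_1x_2 + 11x_1 - 55/7x_2 - 139/7 makes the ideal the whole ring: the system is inconsistent.

First compute the reduced Gröbner basis of I by Buchberger's algorithm.
f_1 = x_1x_2 + 1, LT = x_1x_2.
f_2 = -7x_1 + 5x_2 + 12, LT = x_1.

S(f_1,f_2): lcm = x_1x_2. S = 5/7x_2^2 + 12/7x_2 + 1.
  leading term x_2^2: no divisor's leading term divides it; move 5/7x_2^2 to the remainder.
  leading term x_2: no divisor's leading term divides it; move 12/7x_2 to the remainder.
  leading term 1: no divisor's leading term divides it; move 1 to the remainder.
  remainder 5/7x_2^2 + 12/7x_2 + 1 ≠ 0; add h_3 = 5/7x_2^2 + 12/7x_2 + 1 to the basis.

The other S-polynomials (S(f_1,h_3), S(f_2,h_3)) all reduce to 0 modulo the current basis, so we have a Gröbner basis.
Inter-reduce: drop elements whose leading term is divisible by another's, tail-reduce, and make monic.
Reduced Gröbner basis: {x_1 - 5/7x_2 - 12/7, x_2^2 + 12/5x_2 + 7/5}.
Label its elements g_1 = x_1 - 5/7x_2 - 12/7, g_2 = x_2^2 + 12/5x_2 + 7/5.

Reduce p = -11x_1x_2 + 11x_1 - 55/7x_2 - 139/7 modulo G:
  leading term x_1x_2: subtract (-11x_2)·g_1 from -11x_1x_2 + 11x_1 - 55/7x_2 - 139/7 → 11x_1 - 55/7x_2^2 - 187/7x_2 - 139/7
  leading term x_1: subtract (11)·g_1 from 11x_1 - 55/7x_2^2 - 187/7x_2 - 139/7 → -55/7x_2^2 - 132/7x_2 - 1
  leading term x_2^2: subtract (-55/7)·g_2 from -55/7x_2^2 - 132/7x_2 - 1 → 10
  leading term 1: no divisor's leading term divides it; move 10 to the remainder.
  normal form = 10.
The normal form is nonzero, so p ∉ I. Since p minus its normal form lies in I, I + (p) = I + (r) where r = 10; decide whether this ideal is the whole ring.
Here r = 10 is a nonzero constant, hence a unit: 1 ∈ I + (p), the Gröbner basis of I + (p) is {1}, and the enlarged system has no common solution — adjoining p is inconsistent.

The remainder on division by a Gröbner basis is unique — it is the normal form.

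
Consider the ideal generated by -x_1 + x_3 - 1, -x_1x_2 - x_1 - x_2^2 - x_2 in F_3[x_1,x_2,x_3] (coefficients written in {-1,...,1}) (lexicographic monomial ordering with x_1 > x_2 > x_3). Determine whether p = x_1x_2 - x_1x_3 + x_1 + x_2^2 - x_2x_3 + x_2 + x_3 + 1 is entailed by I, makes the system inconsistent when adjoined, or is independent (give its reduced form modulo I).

First compute the reduced Gröbner basis of I by Buchberger's algorithm.
f_1 = -x_1 + x_3 - 1, LT = x_1.
f_2 = -x_1x_2 - x_1 - x_2^2 - x_2, LT = x_1x_2.

S(f_1,f_2): lcm = x_1x_2. S = -x_1 - x_2^2 - x_2x_3.
  reduce S modulo (f_1, f_2):
  remainder -x_2^2 - x_2x_3 - x_3 + 1 ≠ 0; add h_3 = -x_2^2 - x_2x_3 - x_3 + 1 to the basis.

The other S-polynomials (S(f_1,h_3), S(f_2,h_3)) all reduce to 0 modulo the current basis, so we have a Gröbner basis.
Inter-reduce: drop elements whose leading term is divisible by another's, tail-reduce, and make monic.
Reduced Gröbner basis: {x_1 - x_3 + 1, x_2^2 + x_2x_3 + x_3 - 1}.
Label its elements g_1 = x_1 - x_3 + 1, g_2 = x_2^2 + x_2x_3 + x_3 - 1.

Reduce p = x_1x_2 - x_1x_3 + x_1 + x_2^2 - x_2x_3 + x_2 + x_3 + 1 modulo G:
  leading term x_1x_2: subtract (x_2)·g_1 from x_1x_2 - x_1x_3 + x_1 + x_2^2 - x_2x_3 + x_2 + x_3 + 1 → -x_1x_3 + x_1 + x_2^2 + x_3 + 1
  leading term x_1x_3: subtract (-x_3)·g_1 from -x_1x_3 + x_1 + x_2^2 + x_3 + 1 → x_1 + x_2^2 - x_3^2 - x_3 + 1
  leading term x_1: subtract (1)·g_1 from x_1 + x_2^2 - x_3^2 - x_3 + 1 → x_2^2 - x_3^2
  leading term x_2^2: subtract (1)·g_2 from x_2^2 - x_3^2 → -x_2x_3 - x_3^2 - x_3 + 1
  leading term x_2x_3: no divisor's leading term divides it; move -x_2x_3 to the remainder.
  leading term x_3^2: no divisor's leading term divides it; move -x_3^2 to the remainder.
  leading term x_3: no divisor's leading term divides it; move -x_3 to the remainder.
  leading term 1: no divisor's leading term divides it; move 1 to the remainder.
  normal form = -x_2x_3 - x_3^2 - x_3 + 1.
The normal form is nonzero, so p ∉ I. Since p minus its normal form lies in I, I + (p) = I + (r) where r = -x_2x_3 - x_3^2 - x_3 + 1; decide whether this ideal is the whole ring.
Run Buchberger on G together with r (pairs among the g_i already reduce to 0 since G is a Gröbner basis):
g_1 = x_1 - x_3 + 1, LT = x_1.
g_2 = x_2^2 + x_2x_3 + x_3 - 1, LT = x_2^2.
r = -x_2x_3 - x_3^2 - x_3 + 1, LT = x_2x_3.

S(g_2,r): lcm = x_2^2x_3. S = -x_2x_3 + x_2 + x_3^2 - x_3.
  reduce S modulo (g_1, g_2, r):
  remainder x_2 - x_3^2 - 1 ≠ 0; add m_4 = x_2 - x_3^2 - 1 to the basis.

S(g_2,m_4): lcm = x_2^2. S = x_2x_3^2 + x_2x_3 + x_2 + x_3 - 1.
  reduce S modulo (g_1, g_2, r, m_4):
  remainder -x_3^3 - x_3^2 + x_3 + 1 ≠ 0; add m_5 = -x_3^3 - x_3^2 + x_3 + 1 to the basis.

The other S-polynomials (S(g_1,g_2), S(g_1,r), S(g_1,m_4), S(r,m_4), S(g_1,m_5), S(g_2,m_5), S(r,m_5), S(m_4,m_5)) all reduce to 0 modulo the current basis, so we have a Gröbner basis.
Inter-reduce: drop elements whose leading term is divisible by another's, tail-reduce, and make monic.
Reduced Gröbner basis: {x_1 - x_3 + 1, x_2 - x_3^2 - 1, x_3^3 + x_3^2 - x_3 - 1}.
The reduced Gröbner basis of I + (p) is {x_1 - x_3 + 1, x_2 - x_3^2 - 1, x_3^3 + x_3^2 - x_3 - 1} ≠ {1}, a proper ideal, so the enlarged system stays consistent: p is independent of I, with normal form -x_2x_3 - x_3^2 - x_3 + 1.

x_1x_2 - x_1x_3 + x_1 + x_2^2 - x_2x_3 + x_2 + x_3 + 1 is independent of I; its normal form modulo I is -x_2x_3 - x_3^2 - x_3 + 1.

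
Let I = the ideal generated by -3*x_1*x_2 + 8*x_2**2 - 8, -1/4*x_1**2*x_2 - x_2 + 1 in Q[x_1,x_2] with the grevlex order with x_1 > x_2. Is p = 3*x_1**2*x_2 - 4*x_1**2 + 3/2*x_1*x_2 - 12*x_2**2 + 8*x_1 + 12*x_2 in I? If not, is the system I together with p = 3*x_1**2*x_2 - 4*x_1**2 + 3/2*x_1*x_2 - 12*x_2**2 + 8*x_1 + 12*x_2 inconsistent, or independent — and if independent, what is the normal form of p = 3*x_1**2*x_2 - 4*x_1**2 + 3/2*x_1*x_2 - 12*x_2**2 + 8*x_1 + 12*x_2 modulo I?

First compute the reduced Gröbner basis of I by Buchberger's algorithm.
f_1 = -3*x_1*x_2 + 8*x_2**2 - 8, LT = x_1*x_2.
f_2 = -1/4*x_1**2*x_2 - x_2 + 1, LT = x_1**2*x_2.

S(f_1,f_2): lcm = x_1**2*x_2. S = -8/3*x_1*x_2**2 + 8/3*x_1 - 4*x_2 + 4.
  reduce S modulo (f_1, f_2):
  remainder -64/9*x_2**3 + 8/3*x_1 + 28/9*x_2 + 4 ≠ 0; add h_3 = -64/9*x_2**3 + 8/3*x_1 + 28/9*x_2 + 4 to the basis.

S(f_1,h_3): lcm = x_1*x_2**3. S = -8/3*x_2**4 + 3/8*x_1**2 + 7/16*x_1*x_2 + 8/3*x_2**2 + 9/16*x_1.
  reduce S modulo (f_1, f_2, h_3):
  remainder 3/8*x_1**2 + 9/16*x_1 - 3/2*x_2 + 3/2 ≠ 0; add h_4 = 3/8*x_1**2 + 9/16*x_1 - 3/2*x_2 + 3/2 to the basis.

The other S-polynomials (S(f_2,h_3), S(f_1,h_4), S(f_2,h_4), S(h_3,h_4)) all reduce to 0 modulo the current basis, so we have a Gröbner basis.
Inter-reduce: drop elements whose leading term is divisible by another's, tail-reduce, and make monic.
Reduced Gröbner basis: {x_2**3 - 3/8*x_1 - 7/16*x_2 - 9/16, x_1**2 + 3/2*x_1 - 4*x_2 + 4, x_1*x_2 - 8/3*x_2**2 + 8/3}.
Label its elements g_1 = x_2**3 - 3/8*x_1 - 7/16*x_2 - 9/16, g_2 = x_1**2 + 3/2*x_1 - 4*x_2 + 4, g_3 = x_1*x_2 - 8/3*x_2**2 + 8/3.

Reduce p = 3*x_1**2*x_2 - 4*x_1**2 + 3/2*x_1*x_2 - 12*x_2**2 + 8*x_1 + 12*x_2 modulo G:
  leading term x_1**2*x_2: subtract (3*x_2)·g_2 from 3*x_1**2*x_2 - 4*x_1**2 + 3/2*x_1*x_2 - 12*x_2**2 + 8*x_1 + 12*x_2 → -4*x_1**2 - 3*x_1*x_2 + 8*x_1
  leading term x_1**2: subtract (-4)·g_2 from -4*x_1**2 - 3*x_1*x_2 + 8*x_1 → -3*x_1*x_2 + 14*x_1 - 16*x_2 + 16
  leading term x_1*x_2: subtract (-3)·g_3 from -3*x_1*x_2 + 14*x_1 - 16*x_2 + 16 → -8*x_2**2 + 14*x_1 - 16*x_2 + 24
  leading term x_2**2: no divisor's leading term divides it; move -8*x_2**2 to the remainder.
  leading term x_1: no divisor's leading term divides it; move 14*x_1 to the remainder.
  leading term x_2: no divisor's leading term divides it; move -16*x_2 to the remainder.
  leading term 1: no divisor's leading term divides it; move 24 to the remainder.
  normal form = -8*x_2**2 + 14*x_1 - 16*x_2 + 24.
The normal form is nonzero, so p ∉ I. Since p minus its normal form lies in I, I + (p) = I + (r) where r = -8*x_2**2 + 14*x_1 - 16*x_2 + 24; decide whether this ideal is the whole ring.
Run Buchberger on G together with r (pairs among the g_i already reduce to 0 since G is a Gröbner basis):
g_1 = x_2**3 - 3/8*x_1 - 7/16*x_2 - 9/16, LT = x_2**3.
g_2 = x_1**2 + 3/2*x_1 - 4*x_2 + 4, LT = x_1**2.
g_3 = x_1*x_2 - 8/3*x_2**2 + 8/3, LT = x_1*x_2.
r = -8*x_2**2 + 14*x_1 - 16*x_2 + 24, LT = x_2**2.

S(g_1,r): lcm = x_2**3. S = 7/4*x_1*x_2 - 2*x_2**2 - 3/8*x_1 + 41/16*x_2 - 9/16.
  reduce S modulo (g_1, g_2, g_3, r):
  remainder 103/24*x_1 - 133/48*x_2 + 133/48 ≠ 0; add m_5 = 103/24*x_1 - 133/48*x_2 + 133/48 to the basis.

S(g_3,r): lcm = x_1*x_2**2. S = -8/3*x_2**3 + 7/4*x_1**2 - 2*x_1*x_2 + 3*x_1 + 8/3*x_2.
  reduce S modulo (g_1, g_2, g_3, r, m_5):
  remainder 20991/1648*x_2 - 20991/1648 ≠ 0; add m_6 = 20991/1648*x_2 - 20991/1648 to the basis.

The other S-polynomials (S(g_1,g_2), S(g_1,g_3), S(g_2,g_3), S(g_2,r), S(g_1,m_5), S(g_2,m_5), S(g_3,m_5), S(r,m_5), S(g_1,m_6), S(g_2,m_6), S(g_3,m_6), S(r,m_6), S(m_5,m_6)) all reduce to 0 modulo the current basis, so we have a Gröbner basis.
Inter-reduce: drop elements whose leading term is divisible by another's, tail-reduce, and make monic.
Reduced Gröbner basis: {x_1, x_2 - 1}.
The reduced Gröbner basis of I + (p) is {x_1, x_2 - 1} ≠ {1}, a proper ideal, so the enlarged system stays consistent: p is independent of I, with normal form -8*x_2**2 + 14*x_1 - 16*x_2 + 24.

3*x_1**2*x_2 - 4*x_1**2 + 3/2*x_1*x_2 - 12*x_2**2 + 8*x_1 + 12*x_2 is independent of I; its normal form modulo I is -8*x_2**2 + 14*x_1 - 16*x_2 + 24.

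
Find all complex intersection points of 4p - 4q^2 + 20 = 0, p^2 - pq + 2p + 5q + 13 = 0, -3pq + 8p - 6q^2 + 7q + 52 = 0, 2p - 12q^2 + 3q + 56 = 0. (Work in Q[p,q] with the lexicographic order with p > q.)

Compute a lex Gröbner basis by Buchberger's algorithm.
f_1 = 4p - 4q^2 + 20, LT = p.
f_2 = p^2 - pq + 2p + 5q + 13, LT = p^2.
f_3 = -3pq + 8p - 6q^2 + 7q + 52, LT = pq.
f_4 = 2p - 12q^2 + 3q + 56, LT = p.

S(f_1,f_2): lcm = p^2. S = -pq^2 + pq + 3p - 5q - 13.
  reduce S modulo (f_1, f_2, f_3, f_4):
  remainder -q^4 + q^3 + 8q^2 - 10q - 28 ≠ 0; add h_5 = -q^4 + q^3 + 8q^2 - 10q - 28 to the basis.

S(f_1,f_3): lcm = pq. S = 8/3p - q^3 - 2q^2 + 22/3q + 52/3.
  reduce S modulo (f_1, f_2, f_3, f_4, h_5):
  remainder -q^3 + 2/3q^2 + 22/3q + 4 ≠ 0; add h_6 = -q^3 + 2/3q^2 + 22/3q + 4 to the basis.

S(f_1,f_4): lcm = p. S = 5q^2 - 3/2q - 23.
  reduce S modulo (f_1, f_2, f_3, f_4, h_5, h_6):
  remainder 5q^2 - 3/2q - 23 ≠ 0; add h_7 = 5q^2 - 3/2q - 23 to the basis.

S(f_2,f_3): lcm = p^2q. S = 8/3p^2 - 3pq^2 + 13/3pq + 52/3p + 5q^2 + 13q.
  reduce S modulo (f_1, f_2, f_3, f_4, h_5, h_6, h_7):
  remainder 136/5q + 272/5 ≠ 0; add h_8 = 136/5q + 272/5 to the basis.

The other S-polynomials (S(f_2,f_4), S(f_3,f_4), S(f_1,h_5), S(f_2,h_5), S(f_3,h_5), S(f_4,h_5), S(f_1,h_6), S(f_2,h_6), S(f_3,h_6), S(f_4,h_6), S(h_5,h_6), S(f_1,h_7), S(f_2,h_7), S(f_3,h_7), S(f_4,h_7), S(h_5,h_7), S(h_6,h_7), S(f_1,h_8), S(f_2,h_8), S(f_3,h_8), S(f_4,h_8), S(h_5,h_8), S(h_6,h_8), S(h_7,h_8)) all reduce to 0 modulo the current basis, so we have a Gröbner basis.
Inter-reduce: drop elements whose leading term is divisible by another's, tail-reduce, and make monic.
Reduced Gröbner basis: {p + 1, q + 2}.

From the last basis element, q + 2 = 0, so q takes values in {-2}. Each choice, substituted upward through the basis, yields the corresponding point(s) of the solution set.
  q = -2: the earlier basis element becomes p + 1 = 0, giving p = -1 — point (-1, -2).

{(-1, -2)}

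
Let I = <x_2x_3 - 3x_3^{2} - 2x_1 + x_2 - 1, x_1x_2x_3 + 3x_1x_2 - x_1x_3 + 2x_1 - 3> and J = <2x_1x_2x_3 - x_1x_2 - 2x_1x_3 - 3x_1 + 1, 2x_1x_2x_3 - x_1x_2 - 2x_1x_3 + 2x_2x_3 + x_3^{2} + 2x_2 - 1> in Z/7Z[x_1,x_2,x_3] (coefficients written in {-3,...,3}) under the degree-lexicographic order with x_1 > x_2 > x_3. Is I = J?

Two ideals are equal iff their reduced Gröbner bases coincide (the reduced basis is unique for a fixed ordering).
Buchberger on the first generating set:
f_1 = x_2x_3 - 3x_3^{2} - 2x_1 + x_2 - 1, LT = x_2x_3.
f_2 = x_1x_2x_3 + 3x_1x_2 - x_1x_3 + 2x_1 - 3, LT = x_1x_2x_3.

S(f_1,f_2): lcm = x_1x_2x_3. S = -3x_1x_3^{2} - 2x_1^{2} - 2x_1x_2 + x_1x_3 - 3x_1 + 3.
  leading term x_1x_3^{2}: no divisor's leading term divides it; move -3x_1x_3^{2} to the remainder.
  leading term x_1^{2}: no divisor's leading term divides it; move -2x_1^{2} to the remainder.
  leading term x_1x_2: no divisor's leading term divides it; move -2x_1x_2 to the remainder.
  leading term x_1x_3: no divisor's leading term divides it; move x_1x_3 to the remainder.
  leading term x_1: no divisor's leading term divides it; move -3x_1 to the remainder.
  leading term 1: no divisor's leading term divides it; move 3 to the remainder.
  remainder -3x_1x_3^{2} - 2x_1^{2} - 2x_1x_2 + x_1x_3 - 3x_1 + 3 ≠ 0; add g_3 = -3x_1x_3^{2} - 2x_1^{2} - 2x_1x_2 + x_1x_3 - 3x_1 + 3 to the basis.

S(f_1,g_3): lcm = x_1x_2x_3^{2}. S = -3x_1x_3^{3} - 3x_1^{2}x_2 - 2x_1^{2}x_3 - 3x_1x_2^{2} - x_1x_2x_3 - x_1x_2 - x_1x_3 + x_2.
  leading term x_1x_3^{3}: subtract (x_3)·g_3 from -3x_1x_3^{3} - 3x_1^{2}x_2 - 2x_1^{2}x_3 - 3x_1x_2^{2} - x_1x_2x_3 - x_1x_2 - x_1x_3 + x_2 → -3x_1^{2}x_2 - 3x_1x_2^{2} + x_1x_2x_3 - x_1x_3^{2} - x_1x_2 + 2x_1x_3 + x_2 - 3x_3
  leading term x_1^{2}x_2: no divisor's leading term divides it; move -3x_1^{2}x_2 to the remainder.
  leading term x_1x_2^{2}: no divisor's leading term divides it; move -3x_1x_2^{2} to the remainder.
  leading term x_1x_2x_3: subtract (x_1)·f_1 from x_1x_2x_3 - x_1x_3^{2} - x_1x_2 + 2x_1x_3 + x_2 - 3x_3 → 2x_1x_3^{2} + 2x_1^{2} - 2x_1x_2 + 2x_1x_3 + x_1 + x_2 - 3x_3
  leading term x_1x_3^{2}: subtract (-3)·g_3 from 2x_1x_3^{2} + 2x_1^{2} - 2x_1x_2 + 2x_1x_3 + x_1 + x_2 - 3x_3 → 3x_1^{2} - x_1x_2 - 2x_1x_3 - x_1 + x_2 - 3x_3 + 2
  leading term x_1^{2}: no divisor's leading term divides it; move 3x_1^{2} to the remainder.
  leading term x_1x_2: no divisor's leading term divides it; move -x_1x_2 to the remainder.
  leading term x_1x_3: no divisor's leading term divides it; move -2x_1x_3 to the remainder.
  leading term x_1: no divisor's leading term divides it; move -x_1 to the remainder.
  leading term x_2: no divisor's leading term divides it; move x_2 to the remainder.
  leading term x_3: no divisor's leading term divides it; move -3x_3 to the remainder.
  leading term 1: no divisor's leading term divides it; move 2 to the remainder.
  remainder -3x_1^{2}x_2 - 3x_1x_2^{2} + 3x_1^{2} - x_1x_2 - 2x_1x_3 - x_1 + x_2 - 3x_3 + 2 ≠ 0; add g_4 = -3x_1^{2}x_2 - 3x_1x_2^{2} + 3x_1^{2} - x_1x_2 - 2x_1x_3 - x_1 + x_2 - 3x_3 + 2 to the basis.

The other S-polynomials (S(f_2,g_3), S(f_1,g_4), S(f_2,g_4), S(g_3,g_4)) all reduce to 0 modulo the current basis, so we have a Gröbner basis.
Inter-reduce: drop elements whose leading term is divisible by another's, tail-reduce, and make monic.
Reduced Gröbner basis: {x_1^{2}x_2 + x_1x_2^{2} - x_1^{2} - 2x_1x_2 + 3x_1x_3 - 2x_1 + 2x_2 + x_3 - 3, x_1x_3^{2} + 3x_1^{2} + 3x_1x_2 + 2x_1x_3 + x_1 - 1, x_2x_3 - 3x_3^{2} - 2x_1 + x_2 - 1}.

Buchberger on the second generating set:
h_1 = 2x_1x_2x_3 - x_1x_2 - 2x_1x_3 - 3x_1 + 1, LT = x_1x_2x_3.
h_2 = 2x_1x_2x_3 - x_1x_2 - 2x_1x_3 + 2x_2x_3 + x_3^{2} + 2x_2 - 1, LT = x_1x_2x_3.

S(h_1,h_2): lcm = x_1x_2x_3. S = -x_2x_3 + 3x_3^{2} + 2x_1 - x_2 + 1.
  leading term x_2x_3: no divisor's leading term divides it; move -x_2x_3 to the remainder.
  leading term x_3^{2}: no divisor's leading term divides it; move 3x_3^{2} to the remainder.
  leading term x_1: no divisor's leading term divides it; move 2x_1 to the remainder.
  leading term x_2: no divisor's leading term divides it; move -x_2 to the remainder.
  leading term 1: no divisor's leading term divides it; move 1 to the remainder.
  remainder -x_2x_3 + 3x_3^{2} + 2x_1 - x_2 + 1 ≠ 0; add k_3 = -x_2x_3 + 3x_3^{2} + 2x_1 - x_2 + 1 to the basis.

S(h_1,k_3): lcm = x_1x_2x_3. S = 3x_1x_3^{2} + 2x_1^{2} + 2x_1x_2 - x_1x_3 + 3x_1 - 3.
  leading term x_1x_3^{2}: no divisor's leading term divides it; move 3x_1x_3^{2} to the remainder.
  leading term x_1^{2}: no divisor's leading term divides it; move 2x_1^{2} to the remainder.
  leading term x_1x_2: no divisor's leading term divides it; move 2x_1x_2 to the remainder.
  leading term x_1x_3: no divisor's leading term divides it; move -x_1x_3 to the remainder.
  leading term x_1: no divisor's leading term divides it; move 3x_1 to the remainder.
  leading term 1: no divisor's leading term divides it; move -3 to the remainder.
  remainder 3x_1x_3^{2} + 2x_1^{2} + 2x_1x_2 - x_1x_3 + 3x_1 - 3 ≠ 0; add k_4 = 3x_1x_3^{2} + 2x_1^{2} + 2x_1x_2 - x_1x_3 + 3x_1 - 3 to the basis.

S(h_1,k_4): lcm = x_1x_2x_3^{2}. S = -3x_1^{2}x_2 - 3x_1x_2^{2} + x_1x_2x_3 - x_1x_3^{2} - x_1x_2 + 2x_1x_3 + x_2 - 3x_3.
  leading term x_1^{2}x_2: no divisor's leading term divides it; move -3x_1^{2}x_2 to the remainder.
  leading term x_1x_2^{2}: no divisor's leading term divides it; move -3x_1x_2^{2} to the remainder.
  leading term x_1x_2x_3: subtract (-3)·h_1 from x_1x_2x_3 - x_1x_3^{2} - x_1x_2 + 2x_1x_3 + x_2 - 3x_3 → -x_1x_3^{2} + 3x_1x_2 + 3x_1x_3 - 2x_1 + x_2 - 3x_3 + 3
  leading term x_1x_3^{2}: subtract (2)·k_4 from -x_1x_3^{2} + 3x_1x_2 + 3x_1x_3 - 2x_1 + x_2 - 3x_3 + 3 → 3x_1^{2} - x_1x_2 - 2x_1x_3 - x_1 + x_2 - 3x_3 + 2
  leading term x_1^{2}: no divisor's leading term divides it; move 3x_1^{2} to the remainder.
  leading term x_1x_2: no divisor's leading term divides it; move -x_1x_2 to the remainder.
  leading term x_1x_3: no divisor's leading term divides it; move -2x_1x_3 to the remainder.
  leading term x_1: no divisor's leading term divides it; move -x_1 to the remainder.
  leading term x_2: no divisor's leading term divides it; move x_2 to the remainder.
  leading term x_3: no divisor's leading term divides it; move -3x_3 to the remainder.
  leading term 1: no divisor's leading term divides it; move 2 to the remainder.
  remainder -3x_1^{2}x_2 - 3x_1x_2^{2} + 3x_1^{2} - x_1x_2 - 2x_1x_3 - x_1 + x_2 - 3x_3 + 2 ≠ 0; add k_5 = -3x_1^{2}x_2 - 3x_1x_2^{2} + 3x_1^{2} - x_1x_2 - 2x_1x_3 - x_1 + x_2 - 3x_3 + 2 to the basis.

The other S-polynomials (S(h_2,k_3), S(h_2,k_4), S(k_3,k_4), S(h_1,k_5), S(h_2,k_5), S(k_3,k_5), S(k_4,k_5)) all reduce to 0 modulo the current basis, so we have a Gröbner basis.
Inter-reduce: drop elements whose leading term is divisible by another's, tail-reduce, and make monic.
Reduced Gröbner basis: {x_1^{2}x_2 + x_1x_2^{2} - x_1^{2} - 2x_1x_2 + 3x_1x_3 - 2x_1 + 2x_2 + x_3 - 3, x_1x_3^{2} + 3x_1^{2} + 3x_1x_2 + 2x_1x_3 + x_1 - 1, x_2x_3 - 3x_3^{2} - 2x_1 + x_2 - 1}.

The two bases agree; hence the ideals are identical.
The same test decides containment: I ⊆ J iff every generator of I reduces to 0 modulo a Gröbner basis of J.

Yes, the ideals are equal.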